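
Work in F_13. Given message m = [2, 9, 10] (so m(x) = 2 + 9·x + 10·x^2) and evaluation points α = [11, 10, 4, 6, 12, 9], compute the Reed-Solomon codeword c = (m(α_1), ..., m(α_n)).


c = [11, 0, 3, 0, 3, 9]

Message polynomial: m(x) = 2 + 9·x + 10·x^2 (mod 13).
For each evaluation point α_i, compute m(α_i) mod 13:
  α_1 = 11: Horner steps 10 → 2 → 11, so m(11) = 11.
  α_2 = 10: Horner steps 10 → 5 → 0, so m(10) = 0.
  α_3 = 4: Horner steps 10 → 10 → 3, so m(4) = 3.
  α_4 = 6: Horner steps 10 → 4 → 0, so m(6) = 0.
  α_5 = 12: Horner steps 10 → 12 → 3, so m(12) = 3.
  α_6 = 9: Horner steps 10 → 8 → 9, so m(9) = 9.
Codeword c = [11, 0, 3, 0, 3, 9] ∈ F_13^6.


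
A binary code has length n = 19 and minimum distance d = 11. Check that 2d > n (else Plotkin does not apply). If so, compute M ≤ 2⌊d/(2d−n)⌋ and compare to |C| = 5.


Plotkin bound M ≤ 6; given |C| = 5 ≤ bound (satisfied).

Check applicability: 2d = 22, n = 19.
2d − n = 3 > 0, so Plotkin applies.
Compute d/(2d−n) = 11/3 ≈ 3.6667.
⌊d/(2d−n)⌋ = 3.
Plotkin bound: M ≤ 2·3 = 6.
Given |C| = 5, check: satisfied.
This |C| is below the Plotkin bound.


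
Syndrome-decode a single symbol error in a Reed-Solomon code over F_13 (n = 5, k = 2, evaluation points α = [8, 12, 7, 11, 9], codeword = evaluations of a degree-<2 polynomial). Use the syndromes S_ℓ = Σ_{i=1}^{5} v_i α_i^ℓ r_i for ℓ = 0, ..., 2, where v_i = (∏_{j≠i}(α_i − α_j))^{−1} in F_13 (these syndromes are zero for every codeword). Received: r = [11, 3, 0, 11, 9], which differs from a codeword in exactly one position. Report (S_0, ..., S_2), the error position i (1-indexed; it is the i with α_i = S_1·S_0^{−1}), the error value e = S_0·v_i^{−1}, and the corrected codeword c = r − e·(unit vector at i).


S = (3, 7, 12), error at position 4, error magnitude e = 6, c = [11, 3, 0, 5, 9].

Step 1: column multipliers v_i = (∏_{j≠i}(α_i − α_j))^{−1} mod 13.
  i = 1 (α = 8): (8−12)(8−7)(8−11)(8−9) = (−4)·1·(−3)·(−1) = −12 ≡ 1, so v_1 = 1^{−1} = 1 (mod 13).
  i = 2 (α = 12): (12−8)(12−7)(12−11)(12−9) = 4·5·1·3 = 60 ≡ 8, so v_2 = 8^{−1} = 5 (mod 13).
  i = 3 (α = 7): (7−8)(7−12)(7−11)(7−9) = (−1)·(−5)·(−4)·(−2) = 40 ≡ 1, so v_3 = 1^{−1} = 1 (mod 13).
  i = 4 (α = 11): (11−8)(11−12)(11−7)(11−9) = 3·(−1)·4·2 = −24 ≡ 2, so v_4 = 2^{−1} = 7 (mod 13).
  i = 5 (α = 9): (9−8)(9−12)(9−7)(9−11) = 1·(−3)·2·(−2) = 12 ≡ 12, so v_5 = 12^{−1} = 12 (mod 13).
  v = [1, 5, 1, 7, 12].
Step 2: syndromes of r = [11, 3, 0, 11, 9] (all sums mod 13).
  S_0 = Σ v_i r_i = 1·11 + 5·3 + 1·0 + 7·11 + 12·9 = 211 ≡ 3.
  S_1 = Σ v_i α_i r_i = 1·8·11 + 5·12·3 + 1·7·0 + 7·11·11 + 12·9·9 = 2087 ≡ 7.
  α_i^2 mod 13 = [12, 1, 10, 4, 3].
  S_2 = Σ v_i α_i^2 r_i = 1·12·11 + 5·1·3 + 1·10·0 + 7·4·11 + 12·3·9 = 779 ≡ 12.
  S = (3, 7, 12) ≠ 0, so r is not a codeword (an error is present).
Step 3: locate the error. For a single error e at position i, S_ℓ = v_i·e·α_i^ℓ, so α_err = S_1/S_0.
  S_0^{−1} = 3^{−1} = 9 (mod 13), so α_err = 7·9 = 63 ≡ 11 = α_4. Error position i = 4.
  Consistency check: S_2/S_1 = 12·2 = 24 ≡ 11 = α_err ✓ (single-error assumption holds).
Step 4: error magnitude e = S_0/v_4 = S_0·∏_{j≠4}(α_4 − α_j) = 3·2 = 6 ≡ 6 (mod 13).
Step 5: correct position 4: c_4 = r_4 − e = 11 − 6 ≡ 5 (mod 13). Hence c = [11, 3, 0, 5, 9].
  Check: interpolating c through the α_i gives m(x) = 1 + 11·x (degree < 2) with m(α_i) = c_i for every i, so c is indeed a codeword.


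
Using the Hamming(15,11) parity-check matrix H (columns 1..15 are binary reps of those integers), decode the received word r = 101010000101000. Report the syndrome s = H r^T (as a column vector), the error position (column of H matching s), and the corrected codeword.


s = (0, 0, 0, 1)^T, error position = 1, corrected codeword c = 001010000101000

Compute s = H r^T mod 2 one row at a time:
  s_1 = 0 + 0 + 1 + 0 + 1 + 0 + 0 + 0 = 2 ≡ 0 (mod 2).
  s_2 = 0 + 1 + 0 + 0 + 1 + 0 + 0 + 0 = 2 ≡ 0 (mod 2).
  s_3 = 0 + 1 + 0 + 0 + 1 + 0 + 0 + 0 = 2 ≡ 0 (mod 2).
  s_4 = 1 + 1 + 1 + 0 + 0 + 0 + 0 + 0 = 3 ≡ 1 (mod 2).
s = (0, 0, 0, 1)^T — this equals column 1 of H (binary 0001), so error is at position 1.
Correct: flip bit 1 of r = 101010000101000 to get c = 001010000101000.


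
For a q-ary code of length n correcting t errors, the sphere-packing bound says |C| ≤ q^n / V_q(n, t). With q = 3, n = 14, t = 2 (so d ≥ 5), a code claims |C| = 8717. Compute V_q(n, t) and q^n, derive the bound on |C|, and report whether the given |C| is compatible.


V_q(n, t) = 393, q^n = 4782969, Hamming bound = 12170, |C| = 8717 ≤ bound (satisfied).

Step 1: Compute V_q(n, t) = Σ_{j=0}^2 C(n, j) (q−1)^j.
  j = 0: C(14,0)·(2)^0 = 1·1 = 1.
  j = 1: C(14,1)·(2)^1 = 14·2 = 28.
  j = 2: C(14,2)·(2)^2 = 91·4 = 364.
  V_q(n, t) = 1 + 28 + 364 = 393.
Step 2: q^n = 3^14 = 4782969.
Step 3: Hamming bound ⌊q^n / V_q(n,t)⌋ = ⌊4782969/393⌋ = 12170.
Step 4: Compare |C| = 8717 to 12170: satisfied.
The claimed |C| lies below the Hamming bound.


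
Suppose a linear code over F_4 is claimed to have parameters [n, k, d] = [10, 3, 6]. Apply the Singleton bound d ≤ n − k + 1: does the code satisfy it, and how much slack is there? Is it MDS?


Singleton RHS = n − k + 1 = 8, slack = 2, bound satisfied, not MDS.

Singleton bound: d ≤ n − k + 1.
Here n = 10, k = 3, so n − k + 1 = 8.
Given d = 6, check d ≤ 8: YES.
Slack = (n − k + 1) − d = 2.
The code is NOT MDS (slack = 2 > 0).
Description: the claimed parameters are [10, 3, 6]_4; such a code would be non-MDS.


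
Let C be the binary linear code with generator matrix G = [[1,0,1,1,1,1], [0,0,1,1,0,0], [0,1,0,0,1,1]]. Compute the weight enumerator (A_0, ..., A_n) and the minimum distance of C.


Weight distribution: A_0 = 1, A_2 = 2, A_3 = 2, A_4 = 1, A_5 = 2. Minimum distance d = 2.

Enumerate all 2^3 = 8 messages m ∈ F_2^3.
For each, compute codeword c = mG in F_2^6, then tally its weight.
  m = 000 → c = 000000, weight = 0.
  m = 100 → c = 101111, weight = 5.
  m = 010 → c = 001100, weight = 2.
  m = 110 → c = 100011, weight = 3.
  m = 001 → c = 010011, weight = 3.
  m = 101 → c = 111100, weight = 4.
  m = 011 → c = 011111, weight = 5.
  m = 111 → c = 110000, weight = 2.
Tally weights:
  weight 0: 1 codewords.
  weight 2: 2 codewords.
  weight 3: 2 codewords.
  weight 4: 1 codewords.
  weight 5: 2 codewords.
Minimum distance d = smallest w > 0 with A_w > 0 = 2.
Sanity: Σ A_w = 8 = 2^3 = 8 ✓.


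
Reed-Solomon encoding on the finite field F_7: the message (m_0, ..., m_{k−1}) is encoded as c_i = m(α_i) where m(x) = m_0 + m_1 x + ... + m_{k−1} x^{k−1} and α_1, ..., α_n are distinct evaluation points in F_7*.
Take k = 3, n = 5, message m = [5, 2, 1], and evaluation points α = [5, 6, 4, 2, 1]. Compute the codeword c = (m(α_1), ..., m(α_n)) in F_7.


c = [5, 4, 1, 6, 1]

Message polynomial: m(x) = 5 + 2·x + 1·x^2 (mod 7).
For each evaluation point α_i, compute m(α_i) mod 7:
  α_1 = 5: Horner steps 1 → 0 → 5, so m(5) = 5.
  α_2 = 6: Horner steps 1 → 1 → 4, so m(6) = 4.
  α_3 = 4: Horner steps 1 → 6 → 1, so m(4) = 1.
  α_4 = 2: Horner steps 1 → 4 → 6, so m(2) = 6.
  α_5 = 1: Horner steps 1 → 3 → 1, so m(1) = 1.
Codeword c = [5, 4, 1, 6, 1] ∈ F_7^5.


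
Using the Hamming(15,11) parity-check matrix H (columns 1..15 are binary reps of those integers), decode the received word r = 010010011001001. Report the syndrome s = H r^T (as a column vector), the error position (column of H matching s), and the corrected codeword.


s = (0, 1, 0, 1)^T, error position = 5, corrected codeword c = 010000011001001

Compute s = H r^T mod 2 one row at a time:
  s_1 = 1 + 1 + 0 + 0 + 1 + 0 + 0 + 1 = 4 ≡ 0 (mod 2).
  s_2 = 0 + 1 + 0 + 0 + 1 + 0 + 0 + 1 = 3 ≡ 1 (mod 2).
  s_3 = 1 + 0 + 0 + 0 + 0 + 0 + 0 + 1 = 2 ≡ 0 (mod 2).
  s_4 = 0 + 0 + 1 + 0 + 1 + 0 + 0 + 1 = 3 ≡ 1 (mod 2).
s = (0, 1, 0, 1)^T — this equals column 5 of H (binary 0101), so error is at position 5.
Correct: flip bit 5 of r = 010010011001001 to get c = 010000011001001.


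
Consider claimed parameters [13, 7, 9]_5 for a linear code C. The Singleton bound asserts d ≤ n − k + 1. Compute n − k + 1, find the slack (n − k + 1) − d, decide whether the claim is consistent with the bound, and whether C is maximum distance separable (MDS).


Singleton RHS = n − k + 1 = 7, slack = -2, bound violated (no such code; not MDS).

Singleton bound: d ≤ n − k + 1.
Here n = 13, k = 7, so n − k + 1 = 7.
Given d = 9, check d ≤ 7: NO.
Slack = (n − k + 1) − d = -2.
The slack is negative: d = 9 exceeds n − k + 1 = 7 by 2, so the Singleton bound is violated and no linear [13, 7, 9]_5 code can exist. In particular it is not MDS (MDS requires d = n − k + 1 exactly).
Description: the claimed parameters are [13, 7, 9]_5; such a code would be impossible (violates the Singleton bound).


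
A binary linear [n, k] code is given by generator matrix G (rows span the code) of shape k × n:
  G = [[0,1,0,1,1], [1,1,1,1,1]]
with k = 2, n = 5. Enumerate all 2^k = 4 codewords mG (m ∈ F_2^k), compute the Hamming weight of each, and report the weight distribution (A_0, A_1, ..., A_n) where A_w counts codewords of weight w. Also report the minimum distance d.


Weight distribution: A_0 = 1, A_2 = 1, A_3 = 1, A_5 = 1. Minimum distance d = 2.

Enumerate all 2^2 = 4 messages m ∈ F_2^2.
For each, compute codeword c = mG in F_2^5, then tally its weight.
  m = 00 → c = 00000, weight = 0.
  m = 10 → c = 01011, weight = 3.
  m = 01 → c = 11111, weight = 5.
  m = 11 → c = 10100, weight = 2.
Tally weights:
  weight 0: 1 codewords.
  weight 2: 1 codewords.
  weight 3: 1 codewords.
  weight 5: 1 codewords.
Minimum distance d = smallest w > 0 with A_w > 0 = 2.
Sanity: Σ A_w = 4 = 2^2 = 4 ✓.


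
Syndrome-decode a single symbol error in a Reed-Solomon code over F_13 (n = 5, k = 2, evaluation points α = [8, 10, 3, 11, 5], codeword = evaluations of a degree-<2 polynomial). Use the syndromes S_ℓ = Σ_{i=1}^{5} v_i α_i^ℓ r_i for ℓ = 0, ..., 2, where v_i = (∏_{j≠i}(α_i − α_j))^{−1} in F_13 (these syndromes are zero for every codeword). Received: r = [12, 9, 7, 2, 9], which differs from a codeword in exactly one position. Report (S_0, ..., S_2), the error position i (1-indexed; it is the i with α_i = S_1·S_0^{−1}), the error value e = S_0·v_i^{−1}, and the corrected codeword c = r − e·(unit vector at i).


S = (1, 10, 9), error at position 2, error magnitude e = 8, c = [12, 1, 7, 2, 9].

Step 1: column multipliers v_i = (∏_{j≠i}(α_i − α_j))^{−1} mod 13.
  i = 1 (α = 8): (8−10)(8−3)(8−11)(8−5) = (−2)·5·(−3)·3 = 90 ≡ 12, so v_1 = 12^{−1} = 12 (mod 13).
  i = 2 (α = 10): (10−8)(10−3)(10−11)(10−5) = 2·7·(−1)·5 = −70 ≡ 8, so v_2 = 8^{−1} = 5 (mod 13).
  i = 3 (α = 3): (3−8)(3−10)(3−11)(3−5) = (−5)·(−7)·(−8)·(−2) = 560 ≡ 1, so v_3 = 1^{−1} = 1 (mod 13).
  i = 4 (α = 11): (11−8)(11−10)(11−3)(11−5) = 3·1·8·6 = 144 ≡ 1, so v_4 = 1^{−1} = 1 (mod 13).
  i = 5 (α = 5): (5−8)(5−10)(5−3)(5−11) = (−3)·(−5)·2·(−6) = −180 ≡ 2, so v_5 = 2^{−1} = 7 (mod 13).
  v = [12, 5, 1, 1, 7].
Step 2: syndromes of r = [12, 9, 7, 2, 9] (all sums mod 13).
  S_0 = Σ v_i r_i = 12·12 + 5·9 + 1·7 + 1·2 + 7·9 = 261 ≡ 1.
  S_1 = Σ v_i α_i r_i = 12·8·12 + 5·10·9 + 1·3·7 + 1·11·2 + 7·5·9 = 1960 ≡ 10.
  α_i^2 mod 13 = [12, 9, 9, 4, 12].
  S_2 = Σ v_i α_i^2 r_i = 12·12·12 + 5·9·9 + 1·9·7 + 1·4·2 + 7·12·9 = 2960 ≡ 9.
  S = (1, 10, 9) ≠ 0, so r is not a codeword (an error is present).
Step 3: locate the error. For a single error e at position i, S_ℓ = v_i·e·α_i^ℓ, so α_err = S_1/S_0.
  S_0^{−1} = 1^{−1} = 1 (mod 13), so α_err = 10·1 = 10 ≡ 10 = α_2. Error position i = 2.
  Consistency check: S_2/S_1 = 9·4 = 36 ≡ 10 = α_err ✓ (single-error assumption holds).
Step 4: error magnitude e = S_0/v_2 = S_0·∏_{j≠2}(α_2 − α_j) = 1·8 = 8 ≡ 8 (mod 13).
Step 5: correct position 2: c_2 = r_2 − e = 9 − 8 ≡ 1 (mod 13). Hence c = [12, 1, 7, 2, 9].
  Check: interpolating c through the α_i gives m(x) = 4 + 1·x (degree < 2) with m(α_i) = c_i for every i, so c is indeed a codeword.


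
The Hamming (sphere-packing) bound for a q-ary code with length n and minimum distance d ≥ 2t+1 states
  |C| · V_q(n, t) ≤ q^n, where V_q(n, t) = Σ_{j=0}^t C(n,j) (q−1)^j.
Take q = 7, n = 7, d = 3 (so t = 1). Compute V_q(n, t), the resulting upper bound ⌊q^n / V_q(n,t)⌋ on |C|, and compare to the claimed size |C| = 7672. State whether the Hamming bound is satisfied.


V_q(n, t) = 43, q^n = 823543, Hamming bound = 19152, |C| = 7672 ≤ bound (satisfied).

Step 1: Compute V_q(n, t) = Σ_{j=0}^1 C(n, j) (q−1)^j.
  j = 0: C(7,0)·(6)^0 = 1·1 = 1.
  j = 1: C(7,1)·(6)^1 = 7·6 = 42.
  V_q(n, t) = 1 + 42 = 43.
Step 2: q^n = 7^7 = 823543.
Step 3: Hamming bound ⌊q^n / V_q(n,t)⌋ = ⌊823543/43⌋ = 19152.
Step 4: Compare |C| = 7672 to 19152: satisfied.
The claimed |C| lies below the Hamming bound.


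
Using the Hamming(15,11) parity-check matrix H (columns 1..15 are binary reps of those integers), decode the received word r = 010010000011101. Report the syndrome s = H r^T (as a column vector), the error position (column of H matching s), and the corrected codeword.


s = (0, 0, 1, 0)^T, error position = 2, corrected codeword c = 000010000011101

Compute s = H r^T mod 2 one row at a time:
  s_1 = 0 + 0 + 0 + 1 + 1 + 1 + 0 + 1 = 4 ≡ 0 (mod 2).
  s_2 = 0 + 1 + 0 + 0 + 1 + 1 + 0 + 1 = 4 ≡ 0 (mod 2).
  s_3 = 1 + 0 + 0 + 0 + 0 + 1 + 0 + 1 = 3 ≡ 1 (mod 2).
  s_4 = 0 + 0 + 1 + 0 + 0 + 1 + 1 + 1 = 4 ≡ 0 (mod 2).
s = (0, 0, 1, 0)^T — this equals column 2 of H (binary 0010), so error is at position 2.
Correct: flip bit 2 of r = 010010000011101 to get c = 000010000011101.


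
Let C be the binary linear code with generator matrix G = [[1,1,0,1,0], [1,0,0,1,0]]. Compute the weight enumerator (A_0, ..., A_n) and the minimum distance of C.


Weight distribution: A_0 = 1, A_1 = 1, A_2 = 1, A_3 = 1. Minimum distance d = 1.

Enumerate all 2^2 = 4 messages m ∈ F_2^2.
For each, compute codeword c = mG in F_2^5, then tally its weight.
  m = 00 → c = 00000, weight = 0.
  m = 10 → c = 11010, weight = 3.
  m = 01 → c = 10010, weight = 2.
  m = 11 → c = 01000, weight = 1.
Tally weights:
  weight 0: 1 codewords.
  weight 1: 1 codewords.
  weight 2: 1 codewords.
  weight 3: 1 codewords.
Minimum distance d = smallest w > 0 with A_w > 0 = 1.
Sanity: Σ A_w = 4 = 2^2 = 4 ✓.


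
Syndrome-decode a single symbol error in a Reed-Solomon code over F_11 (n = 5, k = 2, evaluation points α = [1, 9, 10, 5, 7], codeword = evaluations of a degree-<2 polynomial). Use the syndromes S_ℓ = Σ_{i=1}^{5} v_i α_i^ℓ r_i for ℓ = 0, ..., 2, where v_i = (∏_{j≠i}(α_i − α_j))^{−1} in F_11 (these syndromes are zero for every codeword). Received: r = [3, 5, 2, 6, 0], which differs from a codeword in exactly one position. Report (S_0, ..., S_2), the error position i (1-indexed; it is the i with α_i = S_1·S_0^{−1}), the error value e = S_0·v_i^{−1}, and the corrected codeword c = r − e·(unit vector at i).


S = (7, 7, 7), error at position 1, error magnitude e = 7, c = [7, 5, 2, 6, 0].

Step 1: column multipliers v_i = (∏_{j≠i}(α_i − α_j))^{−1} mod 11.
  i = 1 (α = 1): (1−9)(1−10)(1−5)(1−7) = (−8)·(−9)·(−4)·(−6) = 1728 ≡ 1, so v_1 = 1^{−1} = 1 (mod 11).
  i = 2 (α = 9): (9−1)(9−10)(9−5)(9−7) = 8·(−1)·4·2 = −64 ≡ 2, so v_2 = 2^{−1} = 6 (mod 11).
  i = 3 (α = 10): (10−1)(10−9)(10−5)(10−7) = 9·1·5·3 = 135 ≡ 3, so v_3 = 3^{−1} = 4 (mod 11).
  i = 4 (α = 5): (5−1)(5−9)(5−10)(5−7) = 4·(−4)·(−5)·(−2) = −160 ≡ 5, so v_4 = 5^{−1} = 9 (mod 11).
  i = 5 (α = 7): (7−1)(7−9)(7−10)(7−5) = 6·(−2)·(−3)·2 = 72 ≡ 6, so v_5 = 6^{−1} = 2 (mod 11).
  v = [1, 6, 4, 9, 2].
Step 2: syndromes of r = [3, 5, 2, 6, 0] (all sums mod 11).
  S_0 = Σ v_i r_i = 1·3 + 6·5 + 4·2 + 9·6 + 2·0 = 95 ≡ 7.
  S_1 = Σ v_i α_i r_i = 1·1·3 + 6·9·5 + 4·10·2 + 9·5·6 + 2·7·0 = 623 ≡ 7.
  α_i^2 mod 11 = [1, 4, 1, 3, 5].
  S_2 = Σ v_i α_i^2 r_i = 1·1·3 + 6·4·5 + 4·1·2 + 9·3·6 + 2·5·0 = 293 ≡ 7.
  S = (7, 7, 7) ≠ 0, so r is not a codeword (an error is present).
Step 3: locate the error. For a single error e at position i, S_ℓ = v_i·e·α_i^ℓ, so α_err = S_1/S_0.
  S_0^{−1} = 7^{−1} = 8 (mod 11), so α_err = 7·8 = 56 ≡ 1 = α_1. Error position i = 1.
  Consistency check: S_2/S_1 = 7·8 = 56 ≡ 1 = α_err ✓ (single-error assumption holds).
Step 4: error magnitude e = S_0/v_1 = S_0·∏_{j≠1}(α_1 − α_j) = 7·1 = 7 ≡ 7 (mod 11).
Step 5: correct position 1: c_1 = r_1 − e = 3 − 7 ≡ 7 (mod 11). Hence c = [7, 5, 2, 6, 0].
  Check: interpolating c through the α_i gives m(x) = 10 + 8·x (degree < 2) with m(α_i) = c_i for every i, so c is indeed a codeword.


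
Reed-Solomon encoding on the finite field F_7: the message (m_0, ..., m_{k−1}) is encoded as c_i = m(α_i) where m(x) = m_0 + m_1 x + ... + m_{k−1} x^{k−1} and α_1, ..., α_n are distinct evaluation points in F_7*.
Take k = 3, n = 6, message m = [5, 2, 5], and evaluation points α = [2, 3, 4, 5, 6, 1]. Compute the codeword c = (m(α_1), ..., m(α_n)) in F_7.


c = [1, 0, 2, 0, 1, 5]

Message polynomial: m(x) = 5 + 2·x + 5·x^2 (mod 7).
For each evaluation point α_i, compute m(α_i) mod 7:
  α_1 = 2: Horner steps 5 → 5 → 1, so m(2) = 1.
  α_2 = 3: Horner steps 5 → 3 → 0, so m(3) = 0.
  α_3 = 4: Horner steps 5 → 1 → 2, so m(4) = 2.
  α_4 = 5: Horner steps 5 → 6 → 0, so m(5) = 0.
  α_5 = 6: Horner steps 5 → 4 → 1, so m(6) = 1.
  α_6 = 1: Horner steps 5 → 0 → 5, so m(1) = 5.
Codeword c = [1, 0, 2, 0, 1, 5] ∈ F_7^6.


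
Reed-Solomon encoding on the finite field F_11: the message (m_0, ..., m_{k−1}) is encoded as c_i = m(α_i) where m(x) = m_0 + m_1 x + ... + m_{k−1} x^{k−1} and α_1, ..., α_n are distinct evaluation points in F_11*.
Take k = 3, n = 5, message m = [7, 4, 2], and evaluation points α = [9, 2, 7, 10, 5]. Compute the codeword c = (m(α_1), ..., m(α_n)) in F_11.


c = [7, 1, 1, 5, 0]

Message polynomial: m(x) = 7 + 4·x + 2·x^2 (mod 11).
For each evaluation point α_i, compute m(α_i) mod 11:
  α_1 = 9: Horner steps 2 → 0 → 7, so m(9) = 7.
  α_2 = 2: Horner steps 2 → 8 → 1, so m(2) = 1.
  α_3 = 7: Horner steps 2 → 7 → 1, so m(7) = 1.
  α_4 = 10: Horner steps 2 → 2 → 5, so m(10) = 5.
  α_5 = 5: Horner steps 2 → 3 → 0, so m(5) = 0.
Codeword c = [7, 1, 1, 5, 0] ∈ F_11^5.


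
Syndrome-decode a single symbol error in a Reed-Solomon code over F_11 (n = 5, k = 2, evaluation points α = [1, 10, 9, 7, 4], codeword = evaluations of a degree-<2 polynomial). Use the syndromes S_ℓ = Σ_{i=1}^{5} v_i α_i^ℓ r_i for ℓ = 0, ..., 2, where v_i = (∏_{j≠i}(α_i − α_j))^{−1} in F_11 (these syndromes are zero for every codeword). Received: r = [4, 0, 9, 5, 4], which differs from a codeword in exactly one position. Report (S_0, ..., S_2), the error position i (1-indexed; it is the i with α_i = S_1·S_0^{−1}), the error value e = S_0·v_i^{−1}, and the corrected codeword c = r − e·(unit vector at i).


S = (1, 4, 5), error at position 5, error magnitude e = 5, c = [4, 0, 9, 5, 10].

Step 1: column multipliers v_i = (∏_{j≠i}(α_i − α_j))^{−1} mod 11.
  i = 1 (α = 1): (1−10)(1−9)(1−7)(1−4) = (−9)·(−8)·(−6)·(−3) = 1296 ≡ 9, so v_1 = 9^{−1} = 5 (mod 11).
  i = 2 (α = 10): (10−1)(10−9)(10−7)(10−4) = 9·1·3·6 = 162 ≡ 8, so v_2 = 8^{−1} = 7 (mod 11).
  i = 3 (α = 9): (9−1)(9−10)(9−7)(9−4) = 8·(−1)·2·5 = −80 ≡ 8, so v_3 = 8^{−1} = 7 (mod 11).
  i = 4 (α = 7): (7−1)(7−10)(7−9)(7−4) = 6·(−3)·(−2)·3 = 108 ≡ 9, so v_4 = 9^{−1} = 5 (mod 11).
  i = 5 (α = 4): (4−1)(4−10)(4−9)(4−7) = 3·(−6)·(−5)·(−3) = −270 ≡ 5, so v_5 = 5^{−1} = 9 (mod 11).
  v = [5, 7, 7, 5, 9].
Step 2: syndromes of r = [4, 0, 9, 5, 4] (all sums mod 11).
  S_0 = Σ v_i r_i = 5·4 + 7·0 + 7·9 + 5·5 + 9·4 = 144 ≡ 1.
  S_1 = Σ v_i α_i r_i = 5·1·4 + 7·10·0 + 7·9·9 + 5·7·5 + 9·4·4 = 906 ≡ 4.
  α_i^2 mod 11 = [1, 1, 4, 5, 5].
  S_2 = Σ v_i α_i^2 r_i = 5·1·4 + 7·1·0 + 7·4·9 + 5·5·5 + 9·5·4 = 577 ≡ 5.
  S = (1, 4, 5) ≠ 0, so r is not a codeword (an error is present).
Step 3: locate the error. For a single error e at position i, S_ℓ = v_i·e·α_i^ℓ, so α_err = S_1/S_0.
  S_0^{−1} = 1^{−1} = 1 (mod 11), so α_err = 4·1 = 4 ≡ 4 = α_5. Error position i = 5.
  Consistency check: S_2/S_1 = 5·3 = 15 ≡ 4 = α_err ✓ (single-error assumption holds).
Step 4: error magnitude e = S_0/v_5 = S_0·∏_{j≠5}(α_5 − α_j) = 1·5 = 5 ≡ 5 (mod 11).
Step 5: correct position 5: c_5 = r_5 − e = 4 − 5 ≡ 10 (mod 11). Hence c = [4, 0, 9, 5, 10].
  Check: interpolating c through the α_i gives m(x) = 2 + 2·x (degree < 2) with m(α_i) = c_i for every i, so c is indeed a codeword.


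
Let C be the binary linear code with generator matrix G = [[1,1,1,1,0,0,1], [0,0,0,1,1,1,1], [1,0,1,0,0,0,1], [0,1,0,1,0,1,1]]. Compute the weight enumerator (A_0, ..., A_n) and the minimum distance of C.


Weight distribution: A_0 = 1, A_2 = 4, A_3 = 2, A_4 = 3, A_5 = 6. Minimum distance d = 2.

Enumerate all 2^4 = 16 messages m ∈ F_2^4.
For each, compute codeword c = mG in F_2^7, then tally its weight.
  m = 0000 → c = 0000000, weight = 0.
  m = 1000 → c = 1111001, weight = 5.
  m = 0100 → c = 0001111, weight = 4.
  m = 1100 → c = 1110110, weight = 5.
  m = 0010 → c = 1010001, weight = 3.
  m = 1010 → c = 0101000, weight = 2.
  m = 0110 → c = 1011110, weight = 5.
  m = 1110 → c = 0100111, weight = 4.
  m = 0001 → c = 0101011, weight = 4.
  m = 1001 → c = 1010010, weight = 3.
  m = 0101 → c = 0100100, weight = 2.
  m = 1101 → c = 1011101, weight = 5.
  m = 0011 → c = 1111010, weight = 5.
  m = 1011 → c = 0000011, weight = 2.
  m = 0111 → c = 1110101, weight = 5.
  m = 1111 → c = 0001100, weight = 2.
Tally weights:
  weight 0: 1 codewords.
  weight 2: 4 codewords.
  weight 3: 2 codewords.
  weight 4: 3 codewords.
  weight 5: 6 codewords.
Minimum distance d = smallest w > 0 with A_w > 0 = 2.
Sanity: Σ A_w = 16 = 2^4 = 16 ✓.


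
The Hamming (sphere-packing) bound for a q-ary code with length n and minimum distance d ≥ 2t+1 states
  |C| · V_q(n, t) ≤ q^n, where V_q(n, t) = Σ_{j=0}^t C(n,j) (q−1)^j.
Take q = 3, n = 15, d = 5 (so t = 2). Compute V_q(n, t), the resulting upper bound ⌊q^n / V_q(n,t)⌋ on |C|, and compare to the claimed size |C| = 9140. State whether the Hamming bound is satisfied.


V_q(n, t) = 451, q^n = 14348907, Hamming bound = 31815, |C| = 9140 ≤ bound (satisfied).

Step 1: Compute V_q(n, t) = Σ_{j=0}^2 C(n, j) (q−1)^j.
  j = 0: C(15,0)·(2)^0 = 1·1 = 1.
  j = 1: C(15,1)·(2)^1 = 15·2 = 30.
  j = 2: C(15,2)·(2)^2 = 105·4 = 420.
  V_q(n, t) = 1 + 30 + 420 = 451.
Step 2: q^n = 3^15 = 14348907.
Step 3: Hamming bound ⌊q^n / V_q(n,t)⌋ = ⌊14348907/451⌋ = 31815.
Step 4: Compare |C| = 9140 to 31815: satisfied.
The claimed |C| lies below the Hamming bound.


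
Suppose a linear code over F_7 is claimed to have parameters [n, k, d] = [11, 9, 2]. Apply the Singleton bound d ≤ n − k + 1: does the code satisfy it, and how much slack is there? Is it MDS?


Singleton RHS = n − k + 1 = 3, slack = 1, bound satisfied, not MDS.

Singleton bound: d ≤ n − k + 1.
Here n = 11, k = 9, so n − k + 1 = 3.
Given d = 2, check d ≤ 3: YES.
Slack = (n − k + 1) − d = 1.
The code is NOT MDS (slack = 1 > 0).
Description: the claimed parameters are [11, 9, 2]_7; such a code would be non-MDS.


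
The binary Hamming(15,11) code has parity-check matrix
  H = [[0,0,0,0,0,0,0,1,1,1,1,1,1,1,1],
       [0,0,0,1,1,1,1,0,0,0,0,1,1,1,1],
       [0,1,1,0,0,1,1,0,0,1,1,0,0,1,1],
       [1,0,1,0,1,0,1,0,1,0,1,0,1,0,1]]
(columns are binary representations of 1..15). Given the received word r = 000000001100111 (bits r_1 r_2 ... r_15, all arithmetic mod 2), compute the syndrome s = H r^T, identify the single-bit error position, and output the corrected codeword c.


s = (1, 1, 1, 1)^T, error position = 15, corrected codeword c = 000000001100110

Compute s = H r^T mod 2 one row at a time:
  s_1 = 0 + 1 + 1 + 0 + 0 + 1 + 1 + 1 = 5 ≡ 1 (mod 2).
  s_2 = 0 + 0 + 0 + 0 + 0 + 1 + 1 + 1 = 3 ≡ 1 (mod 2).
  s_3 = 0 + 0 + 0 + 0 + 1 + 0 + 1 + 1 = 3 ≡ 1 (mod 2).
  s_4 = 0 + 0 + 0 + 0 + 1 + 0 + 1 + 1 = 3 ≡ 1 (mod 2).
s = (1, 1, 1, 1)^T — this equals column 15 of H (binary 1111), so error is at position 15.
Correct: flip bit 15 of r = 000000001100111 to get c = 000000001100110.


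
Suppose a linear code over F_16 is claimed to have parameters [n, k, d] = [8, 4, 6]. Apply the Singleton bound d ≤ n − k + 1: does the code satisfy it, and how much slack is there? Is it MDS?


Singleton RHS = n − k + 1 = 5, slack = -1, bound violated (no such code; not MDS).

Singleton bound: d ≤ n − k + 1.
Here n = 8, k = 4, so n − k + 1 = 5.
Given d = 6, check d ≤ 5: NO.
Slack = (n − k + 1) − d = -1.
The slack is negative: d = 6 exceeds n − k + 1 = 5 by 1, so the Singleton bound is violated and no linear [8, 4, 6]_16 code can exist. In particular it is not MDS (MDS requires d = n − k + 1 exactly).
Description: the claimed parameters are [8, 4, 6]_16; such a code would be impossible (violates the Singleton bound).


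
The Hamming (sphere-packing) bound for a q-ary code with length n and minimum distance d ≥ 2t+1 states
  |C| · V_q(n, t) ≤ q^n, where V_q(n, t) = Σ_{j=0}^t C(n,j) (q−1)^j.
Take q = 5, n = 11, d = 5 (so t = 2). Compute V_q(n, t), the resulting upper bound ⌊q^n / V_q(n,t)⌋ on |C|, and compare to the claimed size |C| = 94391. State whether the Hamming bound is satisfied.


V_q(n, t) = 925, q^n = 48828125, Hamming bound = 52787, |C| = 94391 > bound (violated).

Step 1: Compute V_q(n, t) = Σ_{j=0}^2 C(n, j) (q−1)^j.
  j = 0: C(11,0)·(4)^0 = 1·1 = 1.
  j = 1: C(11,1)·(4)^1 = 11·4 = 44.
  j = 2: C(11,2)·(4)^2 = 55·16 = 880.
  V_q(n, t) = 1 + 44 + 880 = 925.
Step 2: q^n = 5^11 = 48828125.
Step 3: Hamming bound ⌊q^n / V_q(n,t)⌋ = ⌊48828125/925⌋ = 52787.
Step 4: Compare |C| = 94391 to 52787: violated.
The claimed |C| lies above the Hamming bound, so no 5-ary code of length 11 with d ≥ 5 can have 94391 codewords.


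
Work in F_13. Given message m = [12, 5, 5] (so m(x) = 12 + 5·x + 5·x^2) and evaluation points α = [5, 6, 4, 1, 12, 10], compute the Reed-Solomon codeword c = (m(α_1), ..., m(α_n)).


c = [6, 1, 8, 9, 12, 3]

Message polynomial: m(x) = 12 + 5·x + 5·x^2 (mod 13).
For each evaluation point α_i, compute m(α_i) mod 13:
  α_1 = 5: Horner steps 5 → 4 → 6, so m(5) = 6.
  α_2 = 6: Horner steps 5 → 9 → 1, so m(6) = 1.
  α_3 = 4: Horner steps 5 → 12 → 8, so m(4) = 8.
  α_4 = 1: Horner steps 5 → 10 → 9, so m(1) = 9.
  α_5 = 12: Horner steps 5 → 0 → 12, so m(12) = 12.
  α_6 = 10: Horner steps 5 → 3 → 3, so m(10) = 3.
Codeword c = [6, 1, 8, 9, 12, 3] ∈ F_13^6.


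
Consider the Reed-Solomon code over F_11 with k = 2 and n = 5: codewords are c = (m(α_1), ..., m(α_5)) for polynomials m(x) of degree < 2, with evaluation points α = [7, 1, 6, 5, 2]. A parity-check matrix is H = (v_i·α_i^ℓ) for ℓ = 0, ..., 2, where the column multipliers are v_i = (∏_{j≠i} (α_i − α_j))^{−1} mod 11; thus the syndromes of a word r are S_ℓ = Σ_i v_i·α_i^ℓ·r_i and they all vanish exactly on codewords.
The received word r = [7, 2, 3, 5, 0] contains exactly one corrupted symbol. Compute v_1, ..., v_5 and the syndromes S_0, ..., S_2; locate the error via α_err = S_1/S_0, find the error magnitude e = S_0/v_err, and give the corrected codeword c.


S = (10, 4, 6), error at position 1, error magnitude e = 6, c = [1, 2, 3, 5, 0].

Step 1: column multipliers v_i = (∏_{j≠i}(α_i − α_j))^{−1} mod 11.
  i = 1 (α = 7): (7−1)(7−6)(7−5)(7−2) = 6·1·2·5 = 60 ≡ 5, so v_1 = 5^{−1} = 9 (mod 11).
  i = 2 (α = 1): (1−7)(1−6)(1−5)(1−2) = (−6)·(−5)·(−4)·(−1) = 120 ≡ 10, so v_2 = 10^{−1} = 10 (mod 11).
  i = 3 (α = 6): (6−7)(6−1)(6−5)(6−2) = (−1)·5·1·4 = −20 ≡ 2, so v_3 = 2^{−1} = 6 (mod 11).
  i = 4 (α = 5): (5−7)(5−1)(5−6)(5−2) = (−2)·4·(−1)·3 = 24 ≡ 2, so v_4 = 2^{−1} = 6 (mod 11).
  i = 5 (α = 2): (2−7)(2−1)(2−6)(2−5) = (−5)·1·(−4)·(−3) = −60 ≡ 6, so v_5 = 6^{−1} = 2 (mod 11).
  v = [9, 10, 6, 6, 2].
Step 2: syndromes of r = [7, 2, 3, 5, 0] (all sums mod 11).
  S_0 = Σ v_i r_i = 9·7 + 10·2 + 6·3 + 6·5 + 2·0 = 131 ≡ 10.
  S_1 = Σ v_i α_i r_i = 9·7·7 + 10·1·2 + 6·6·3 + 6·5·5 + 2·2·0 = 719 ≡ 4.
  α_i^2 mod 11 = [5, 1, 3, 3, 4].
  S_2 = Σ v_i α_i^2 r_i = 9·5·7 + 10·1·2 + 6·3·3 + 6·3·5 + 2·4·0 = 479 ≡ 6.
  S = (10, 4, 6) ≠ 0, so r is not a codeword (an error is present).
Step 3: locate the error. For a single error e at position i, S_ℓ = v_i·e·α_i^ℓ, so α_err = S_1/S_0.
  S_0^{−1} = 10^{−1} = 10 (mod 11), so α_err = 4·10 = 40 ≡ 7 = α_1. Error position i = 1.
  Consistency check: S_2/S_1 = 6·3 = 18 ≡ 7 = α_err ✓ (single-error assumption holds).
Step 4: error magnitude e = S_0/v_1 = S_0·∏_{j≠1}(α_1 − α_j) = 10·5 = 50 ≡ 6 (mod 11).
Step 5: correct position 1: c_1 = r_1 − e = 7 − 6 ≡ 1 (mod 11). Hence c = [1, 2, 3, 5, 0].
  Check: interpolating c through the α_i gives m(x) = 4 + 9·x (degree < 2) with m(α_i) = c_i for every i, so c is indeed a codeword.


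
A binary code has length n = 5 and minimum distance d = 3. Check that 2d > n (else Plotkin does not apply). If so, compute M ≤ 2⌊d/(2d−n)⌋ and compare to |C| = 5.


Plotkin bound M ≤ 6; given |C| = 5 ≤ bound (satisfied).

Check applicability: 2d = 6, n = 5.
2d − n = 1 > 0, so Plotkin applies.
Compute d/(2d−n) = 3/1 ≈ 3.0000.
⌊d/(2d−n)⌋ = 3.
Plotkin bound: M ≤ 2·3 = 6.
Given |C| = 5, check: satisfied.
This |C| is below the Plotkin bound.


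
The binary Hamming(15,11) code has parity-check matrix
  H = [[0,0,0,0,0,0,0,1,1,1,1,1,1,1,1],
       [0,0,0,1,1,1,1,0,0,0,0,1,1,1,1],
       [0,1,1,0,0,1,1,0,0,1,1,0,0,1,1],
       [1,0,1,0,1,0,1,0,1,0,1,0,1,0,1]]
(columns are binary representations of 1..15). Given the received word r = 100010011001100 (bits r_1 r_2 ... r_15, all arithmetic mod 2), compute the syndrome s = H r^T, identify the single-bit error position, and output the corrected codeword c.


s = (0, 1, 0, 0)^T, error position = 4, corrected codeword c = 100110011001100

Compute s = H r^T mod 2 one row at a time:
  s_1 = 1 + 1 + 0 + 0 + 1 + 1 + 0 + 0 = 4 ≡ 0 (mod 2).
  s_2 = 0 + 1 + 0 + 0 + 1 + 1 + 0 + 0 = 3 ≡ 1 (mod 2).
  s_3 = 0 + 0 + 0 + 0 + 0 + 0 + 0 + 0 = 0 ≡ 0 (mod 2).
  s_4 = 1 + 0 + 1 + 0 + 1 + 0 + 1 + 0 = 4 ≡ 0 (mod 2).
s = (0, 1, 0, 0)^T — this equals column 4 of H (binary 0100), so error is at position 4.
Correct: flip bit 4 of r = 100010011001100 to get c = 100110011001100.


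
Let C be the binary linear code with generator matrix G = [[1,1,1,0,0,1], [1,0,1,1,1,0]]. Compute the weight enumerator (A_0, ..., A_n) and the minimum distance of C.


Weight distribution: A_0 = 1, A_4 = 3. Minimum distance d = 4.

Enumerate all 2^2 = 4 messages m ∈ F_2^2.
For each, compute codeword c = mG in F_2^6, then tally its weight.
  m = 00 → c = 000000, weight = 0.
  m = 10 → c = 111001, weight = 4.
  m = 01 → c = 101110, weight = 4.
  m = 11 → c = 010111, weight = 4.
Tally weights:
  weight 0: 1 codewords.
  weight 4: 3 codewords.
Minimum distance d = smallest w > 0 with A_w > 0 = 4.
Sanity: Σ A_w = 4 = 2^2 = 4 ✓.


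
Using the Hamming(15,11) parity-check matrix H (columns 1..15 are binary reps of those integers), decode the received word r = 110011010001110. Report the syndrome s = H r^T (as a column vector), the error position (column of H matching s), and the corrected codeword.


s = (0, 1, 1, 1)^T, error position = 7, corrected codeword c = 110011110001110

Compute s = H r^T mod 2 one row at a time:
  s_1 = 1 + 0 + 0 + 0 + 1 + 1 + 1 + 0 = 4 ≡ 0 (mod 2).
  s_2 = 0 + 1 + 1 + 0 + 1 + 1 + 1 + 0 = 5 ≡ 1 (mod 2).
  s_3 = 1 + 0 + 1 + 0 + 0 + 0 + 1 + 0 = 3 ≡ 1 (mod 2).
  s_4 = 1 + 0 + 1 + 0 + 0 + 0 + 1 + 0 = 3 ≡ 1 (mod 2).
s = (0, 1, 1, 1)^T — this equals column 7 of H (binary 0111), so error is at position 7.
Correct: flip bit 7 of r = 110011010001110 to get c = 110011110001110.


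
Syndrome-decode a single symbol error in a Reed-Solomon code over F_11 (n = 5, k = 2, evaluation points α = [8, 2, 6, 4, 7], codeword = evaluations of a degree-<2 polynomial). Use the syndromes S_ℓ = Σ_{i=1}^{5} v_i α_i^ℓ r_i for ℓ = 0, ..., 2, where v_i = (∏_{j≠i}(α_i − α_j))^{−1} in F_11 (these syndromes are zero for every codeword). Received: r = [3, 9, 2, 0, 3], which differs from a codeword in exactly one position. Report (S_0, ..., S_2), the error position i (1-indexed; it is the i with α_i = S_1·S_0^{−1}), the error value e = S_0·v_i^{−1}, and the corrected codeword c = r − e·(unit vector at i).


S = (8, 9, 6), error at position 1, error magnitude e = 10, c = [4, 9, 2, 0, 3].

Step 1: column multipliers v_i = (∏_{j≠i}(α_i − α_j))^{−1} mod 11.
  i = 1 (α = 8): (8−2)(8−6)(8−4)(8−7) = 6·2·4·1 = 48 ≡ 4, so v_1 = 4^{−1} = 3 (mod 11).
  i = 2 (α = 2): (2−8)(2−6)(2−4)(2−7) = (−6)·(−4)·(−2)·(−5) = 240 ≡ 9, so v_2 = 9^{−1} = 5 (mod 11).
  i = 3 (α = 6): (6−8)(6−2)(6−4)(6−7) = (−2)·4·2·(−1) = 16 ≡ 5, so v_3 = 5^{−1} = 9 (mod 11).
  i = 4 (α = 4): (4−8)(4−2)(4−6)(4−7) = (−4)·2·(−2)·(−3) = −48 ≡ 7, so v_4 = 7^{−1} = 8 (mod 11).
  i = 5 (α = 7): (7−8)(7−2)(7−6)(7−4) = (−1)·5·1·3 = −15 ≡ 7, so v_5 = 7^{−1} = 8 (mod 11).
  v = [3, 5, 9, 8, 8].
Step 2: syndromes of r = [3, 9, 2, 0, 3] (all sums mod 11).
  S_0 = Σ v_i r_i = 3·3 + 5·9 + 9·2 + 8·0 + 8·3 = 96 ≡ 8.
  S_1 = Σ v_i α_i r_i = 3·8·3 + 5·2·9 + 9·6·2 + 8·4·0 + 8·7·3 = 438 ≡ 9.
  α_i^2 mod 11 = [9, 4, 3, 5, 5].
  S_2 = Σ v_i α_i^2 r_i = 3·9·3 + 5·4·9 + 9·3·2 + 8·5·0 + 8·5·3 = 435 ≡ 6.
  S = (8, 9, 6) ≠ 0, so r is not a codeword (an error is present).
Step 3: locate the error. For a single error e at position i, S_ℓ = v_i·e·α_i^ℓ, so α_err = S_1/S_0.
  S_0^{−1} = 8^{−1} = 7 (mod 11), so α_err = 9·7 = 63 ≡ 8 = α_1. Error position i = 1.
  Consistency check: S_2/S_1 = 6·5 = 30 ≡ 8 = α_err ✓ (single-error assumption holds).
Step 4: error magnitude e = S_0/v_1 = S_0·∏_{j≠1}(α_1 − α_j) = 8·4 = 32 ≡ 10 (mod 11).
Step 5: correct position 1: c_1 = r_1 − e = 3 − 10 ≡ 4 (mod 11). Hence c = [4, 9, 2, 0, 3].
  Check: interpolating c through the α_i gives m(x) = 7 + 1·x (degree < 2) with m(α_i) = c_i for every i, so c is indeed a codeword.


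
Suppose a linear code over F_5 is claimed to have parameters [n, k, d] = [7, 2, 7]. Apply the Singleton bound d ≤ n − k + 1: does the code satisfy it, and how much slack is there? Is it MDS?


Singleton RHS = n − k + 1 = 6, slack = -1, bound violated (no such code; not MDS).

Singleton bound: d ≤ n − k + 1.
Here n = 7, k = 2, so n − k + 1 = 6.
Given d = 7, check d ≤ 6: NO.
Slack = (n − k + 1) − d = -1.
The slack is negative: d = 7 exceeds n − k + 1 = 6 by 1, so the Singleton bound is violated and no linear [7, 2, 7]_5 code can exist. In particular it is not MDS (MDS requires d = n − k + 1 exactly).
Description: the claimed parameters are [7, 2, 7]_5; such a code would be impossible (violates the Singleton bound).


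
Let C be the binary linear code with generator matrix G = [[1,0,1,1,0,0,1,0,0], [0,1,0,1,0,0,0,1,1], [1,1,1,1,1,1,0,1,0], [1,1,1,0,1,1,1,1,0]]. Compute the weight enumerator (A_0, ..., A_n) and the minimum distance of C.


Weight distribution: A_0 = 1, A_2 = 2, A_3 = 1, A_4 = 3, A_5 = 4, A_6 = 2, A_7 = 3. Minimum distance d = 2.

Enumerate all 2^4 = 16 messages m ∈ F_2^4.
For each, compute codeword c = mG in F_2^9, then tally its weight.
  m = 0000 → c = 000000000, weight = 0.
  m = 1000 → c = 101100100, weight = 4.
  m = 0100 → c = 010100011, weight = 4.
  m = 1100 → c = 111000111, weight = 6.
  m = 0010 → c = 111111010, weight = 7.
  m = 1010 → c = 010011110, weight = 5.
  m = 0110 → c = 101011001, weight = 5.
  m = 1110 → c = 000111101, weight = 5.
  m = 0001 → c = 111011110, weight = 7.
  m = 1001 → c = 010111010, weight = 5.
  m = 0101 → c = 101111101, weight = 7.
  m = 1101 → c = 000011001, weight = 3.
  m = 0011 → c = 000100100, weight = 2.
  m = 1011 → c = 101000000, weight = 2.
  m = 0111 → c = 010000111, weight = 4.
  m = 1111 → c = 111100011, weight = 6.
Tally weights:
  weight 0: 1 codewords.
  weight 2: 2 codewords.
  weight 3: 1 codewords.
  weight 4: 3 codewords.
  weight 5: 4 codewords.
  weight 6: 2 codewords.
  weight 7: 3 codewords.
Minimum distance d = smallest w > 0 with A_w > 0 = 2.
Sanity: Σ A_w = 16 = 2^4 = 16 ✓.


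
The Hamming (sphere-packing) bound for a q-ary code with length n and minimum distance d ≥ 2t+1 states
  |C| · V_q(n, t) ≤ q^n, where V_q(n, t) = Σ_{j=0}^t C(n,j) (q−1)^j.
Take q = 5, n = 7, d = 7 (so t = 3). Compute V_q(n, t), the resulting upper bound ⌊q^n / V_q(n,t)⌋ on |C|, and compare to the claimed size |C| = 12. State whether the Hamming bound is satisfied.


V_q(n, t) = 2605, q^n = 78125, Hamming bound = 29, |C| = 12 ≤ bound (satisfied).

Step 1: Compute V_q(n, t) = Σ_{j=0}^3 C(n, j) (q−1)^j.
  j = 0: C(7,0)·(4)^0 = 1·1 = 1.
  j = 1: C(7,1)·(4)^1 = 7·4 = 28.
  j = 2: C(7,2)·(4)^2 = 21·16 = 336.
  j = 3: C(7,3)·(4)^3 = 35·64 = 2240.
  V_q(n, t) = 1 + 28 + 336 + 2240 = 2605.
Step 2: q^n = 5^7 = 78125.
Step 3: Hamming bound ⌊q^n / V_q(n,t)⌋ = ⌊78125/2605⌋ = 29.
Step 4: Compare |C| = 12 to 29: satisfied.
The claimed |C| lies below the Hamming bound.


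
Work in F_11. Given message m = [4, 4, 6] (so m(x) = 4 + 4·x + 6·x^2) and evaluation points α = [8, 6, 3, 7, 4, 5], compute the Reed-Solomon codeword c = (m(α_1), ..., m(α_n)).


c = [2, 2, 4, 7, 6, 9]

Message polynomial: m(x) = 4 + 4·x + 6·x^2 (mod 11).
For each evaluation point α_i, compute m(α_i) mod 11:
  α_1 = 8: Horner steps 6 → 8 → 2, so m(8) = 2.
  α_2 = 6: Horner steps 6 → 7 → 2, so m(6) = 2.
  α_3 = 3: Horner steps 6 → 0 → 4, so m(3) = 4.
  α_4 = 7: Horner steps 6 → 2 → 7, so m(7) = 7.
  α_5 = 4: Horner steps 6 → 6 → 6, so m(4) = 6.
  α_6 = 5: Horner steps 6 → 1 → 9, so m(5) = 9.
Codeword c = [2, 2, 4, 7, 6, 9] ∈ F_11^6.


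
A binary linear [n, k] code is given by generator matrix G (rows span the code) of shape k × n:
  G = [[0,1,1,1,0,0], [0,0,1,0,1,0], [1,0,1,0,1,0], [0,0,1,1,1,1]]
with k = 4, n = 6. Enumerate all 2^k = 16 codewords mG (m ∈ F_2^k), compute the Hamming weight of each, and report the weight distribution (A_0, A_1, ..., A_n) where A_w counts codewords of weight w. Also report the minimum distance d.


Weight distribution: A_0 = 1, A_1 = 1, A_2 = 2, A_3 = 6, A_4 = 5, A_5 = 1. Minimum distance d = 1.

Enumerate all 2^4 = 16 messages m ∈ F_2^4.
For each, compute codeword c = mG in F_2^6, then tally its weight.
  m = 0000 → c = 000000, weight = 0.
  m = 1000 → c = 011100, weight = 3.
  m = 0100 → c = 001010, weight = 2.
  m = 1100 → c = 010110, weight = 3.
  m = 0010 → c = 101010, weight = 3.
  m = 1010 → c = 110110, weight = 4.
  m = 0110 → c = 100000, weight = 1.
  m = 1110 → c = 111100, weight = 4.
  m = 0001 → c = 001111, weight = 4.
  m = 1001 → c = 010011, weight = 3.
  m = 0101 → c = 000101, weight = 2.
  m = 1101 → c = 011001, weight = 3.
  m = 0011 → c = 100101, weight = 3.
  m = 1011 → c = 111001, weight = 4.
  m = 0111 → c = 101111, weight = 5.
  m = 1111 → c = 110011, weight = 4.
Tally weights:
  weight 0: 1 codewords.
  weight 1: 1 codewords.
  weight 2: 2 codewords.
  weight 3: 6 codewords.
  weight 4: 5 codewords.
  weight 5: 1 codewords.
Minimum distance d = smallest w > 0 with A_w > 0 = 1.
Sanity: Σ A_w = 16 = 2^4 = 16 ✓.
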